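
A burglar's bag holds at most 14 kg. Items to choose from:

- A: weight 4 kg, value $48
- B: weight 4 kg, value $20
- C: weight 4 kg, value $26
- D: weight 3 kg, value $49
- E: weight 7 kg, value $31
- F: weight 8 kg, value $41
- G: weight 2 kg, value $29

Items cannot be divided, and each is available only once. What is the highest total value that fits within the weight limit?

$152

Check high-value combinations within 14 kg:
- A+C+D+G: weight 4+4+3+2=13, value 48+26+49+29=152
- A+B+D+G: weight 4+4+3+2=13, value 48+20+49+29=146
- A+D+E: weight 4+3+7=14, value 48+49+31=128
Best: $152.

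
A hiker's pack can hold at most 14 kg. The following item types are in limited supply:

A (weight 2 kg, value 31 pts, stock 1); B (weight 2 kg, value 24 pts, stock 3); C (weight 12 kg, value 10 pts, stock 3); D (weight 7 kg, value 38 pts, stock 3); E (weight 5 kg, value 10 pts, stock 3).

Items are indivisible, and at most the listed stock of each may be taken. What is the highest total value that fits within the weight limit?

117 pts

Best selections within weight 14 and stock limits:
- 1×A + 2×B + 1×D: weight 13, value 117
- 1×A + 3×B + 1×E: weight 13, value 113
- 3×B + 1×D: weight 13, value 110
Best: 117 pts.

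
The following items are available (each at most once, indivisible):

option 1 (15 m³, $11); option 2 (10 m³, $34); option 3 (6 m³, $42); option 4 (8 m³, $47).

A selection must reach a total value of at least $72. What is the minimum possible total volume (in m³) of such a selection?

14

Subsets with value ≥ 72, sorted by total volume:
- option 3+option 4: volume 14, value 89
- option 2+option 3: volume 16, value 76
- option 2+option 4: volume 18, value 81
Minimum volume: 14 m³.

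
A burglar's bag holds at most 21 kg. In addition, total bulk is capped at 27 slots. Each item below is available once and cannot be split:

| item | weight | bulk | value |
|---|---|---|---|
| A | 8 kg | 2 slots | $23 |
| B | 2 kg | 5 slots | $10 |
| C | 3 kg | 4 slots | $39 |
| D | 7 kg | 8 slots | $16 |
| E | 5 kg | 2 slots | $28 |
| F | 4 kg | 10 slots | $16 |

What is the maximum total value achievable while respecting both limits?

$106

Feasible sets respecting both limits:
- A+C+E+F: weight 20, bulk 18, value 106
- A+B+C+E: weight 18, bulk 13, value 100
- C+D+E+F: weight 19, bulk 24, value 99
- B+C+D+E: weight 17, bulk 19, value 93
Best: $106.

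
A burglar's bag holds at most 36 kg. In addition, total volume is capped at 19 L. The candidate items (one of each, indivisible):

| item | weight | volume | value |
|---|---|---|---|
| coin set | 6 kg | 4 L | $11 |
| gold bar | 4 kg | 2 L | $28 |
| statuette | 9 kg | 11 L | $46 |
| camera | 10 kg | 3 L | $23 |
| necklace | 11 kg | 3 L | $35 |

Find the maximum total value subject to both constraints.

$132

Feasible sets respecting both limits:
- gold bar+statuette+camera+necklace: weight 34, volume 19, value 132
- gold bar+statuette+necklace: weight 24, volume 16, value 109
- statuette+camera+necklace: weight 30, volume 17, value 104
Best: $132.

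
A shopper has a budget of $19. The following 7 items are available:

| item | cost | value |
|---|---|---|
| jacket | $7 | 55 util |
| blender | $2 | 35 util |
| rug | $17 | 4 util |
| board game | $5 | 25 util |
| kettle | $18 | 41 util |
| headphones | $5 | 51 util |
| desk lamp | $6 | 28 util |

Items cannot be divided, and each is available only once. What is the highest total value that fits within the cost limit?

This is a 0/1 knapsack; check combinations near the capacity.
- jacket+blender+board game+headphones: cost 7+2+5+5=19, value 55+35+25+51=166
- jacket+blender+headphones: cost 7+2+5=14, value 55+35+51=141
- blender+board game+headphones+desk lamp: cost 2+5+5+6=18, value 35+25+51+28=139
Best: 166 util.

166 util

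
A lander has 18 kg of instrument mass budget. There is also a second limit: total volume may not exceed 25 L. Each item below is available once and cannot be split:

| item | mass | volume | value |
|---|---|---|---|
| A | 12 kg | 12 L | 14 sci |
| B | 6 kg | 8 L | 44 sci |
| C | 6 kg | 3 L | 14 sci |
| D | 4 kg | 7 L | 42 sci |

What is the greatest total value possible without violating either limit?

100 sci

Feasible sets respecting both limits:
- B+C+D: mass 16, volume 18, value 100
- B+D: mass 10, volume 15, value 86
- A+B: mass 18, volume 20, value 58
- B+C: mass 12, volume 11, value 58
Best: 100 sci.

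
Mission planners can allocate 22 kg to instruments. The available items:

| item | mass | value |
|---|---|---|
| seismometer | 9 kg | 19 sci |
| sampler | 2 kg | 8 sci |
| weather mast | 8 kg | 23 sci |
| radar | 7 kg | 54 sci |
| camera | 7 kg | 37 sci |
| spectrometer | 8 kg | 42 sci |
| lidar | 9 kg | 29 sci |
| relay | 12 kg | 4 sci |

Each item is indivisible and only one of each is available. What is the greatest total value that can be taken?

Check high-value combinations within 22 kg:
- radar+camera+spectrometer: mass 7+7+8=22, value 54+37+42=133
- weather mast+radar+camera: mass 8+7+7=22, value 23+54+37=114
- sampler+radar+spectrometer: mass 2+7+8=17, value 8+54+42=104
Best: 133 sci.

133 sci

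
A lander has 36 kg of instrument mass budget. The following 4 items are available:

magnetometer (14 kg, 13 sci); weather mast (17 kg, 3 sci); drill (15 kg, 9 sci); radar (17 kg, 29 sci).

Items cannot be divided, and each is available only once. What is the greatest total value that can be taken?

42 sci

Check high-value combinations within 36 kg:
- magnetometer+radar: mass 14+17=31, value 13+29=42
- drill+radar: mass 15+17=32, value 9+29=38
- weather mast+radar: mass 17+17=34, value 3+29=32
- radar: mass 17, value 29
- magnetometer+drill: mass 14+15=29, value 13+9=22
Best: 42 sci.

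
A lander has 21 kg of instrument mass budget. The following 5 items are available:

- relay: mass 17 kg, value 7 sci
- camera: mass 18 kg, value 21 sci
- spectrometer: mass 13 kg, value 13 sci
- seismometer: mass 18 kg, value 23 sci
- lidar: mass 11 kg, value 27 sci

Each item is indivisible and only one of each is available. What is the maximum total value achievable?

27 sci

This is a 0/1 knapsack; check combinations near the capacity.
- lidar: mass 11, value 27
- seismometer: mass 18, value 23
- camera: mass 18, value 21
- spectrometer: mass 13, value 13
Best: 27 sci.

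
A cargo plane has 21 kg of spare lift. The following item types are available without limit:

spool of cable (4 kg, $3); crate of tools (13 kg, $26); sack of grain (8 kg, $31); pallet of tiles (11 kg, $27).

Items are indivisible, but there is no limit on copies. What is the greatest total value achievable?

Best value-per-unit is sack of grain at 31/8; filling with it alone gives 2×31 = 62.
Optimal mix: 1×spool of cable + 2×sack of grain → weight 20, value 65.

$65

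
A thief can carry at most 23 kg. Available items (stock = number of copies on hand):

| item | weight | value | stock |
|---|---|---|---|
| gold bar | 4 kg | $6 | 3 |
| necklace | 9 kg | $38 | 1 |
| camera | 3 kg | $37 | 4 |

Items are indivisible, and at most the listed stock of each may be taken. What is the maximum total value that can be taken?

$186

Best selections within weight 23 and stock limits:
- 1×necklace + 4×camera: weight 21, value 186
- 2×gold bar + 4×camera: weight 20, value 160
- 1×gold bar + 1×necklace + 3×camera: weight 22, value 155
Best: $186.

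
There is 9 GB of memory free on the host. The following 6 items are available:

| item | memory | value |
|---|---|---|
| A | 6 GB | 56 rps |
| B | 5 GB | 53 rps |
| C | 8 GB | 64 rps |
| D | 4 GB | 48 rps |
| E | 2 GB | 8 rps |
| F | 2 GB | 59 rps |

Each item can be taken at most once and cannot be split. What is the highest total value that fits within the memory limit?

Check high-value combinations within 9 GB:
- B+E+F: memory 5+2+2=9, value 53+8+59=120
- A+F: memory 6+2=8, value 56+59=115
- D+E+F: memory 4+2+2=8, value 48+8+59=115
- B+F: memory 5+2=7, value 53+59=112
- D+F: memory 4+2=6, value 48+59=107
Best: 120 rps.

120 rps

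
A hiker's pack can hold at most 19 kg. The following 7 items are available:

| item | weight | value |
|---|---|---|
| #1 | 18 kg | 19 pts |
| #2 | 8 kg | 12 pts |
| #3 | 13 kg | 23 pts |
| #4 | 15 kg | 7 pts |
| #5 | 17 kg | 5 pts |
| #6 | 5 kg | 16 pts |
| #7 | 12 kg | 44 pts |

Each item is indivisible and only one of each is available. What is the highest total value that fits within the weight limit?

60 pts

This is a 0/1 knapsack; check combinations near the capacity.
- #6+#7: weight 5+12=17, value 16+44=60
- #7: weight 12, value 44
- #3+#6: weight 13+5=18, value 23+16=39
- #2+#6: weight 8+5=13, value 12+16=28
Best: 60 pts.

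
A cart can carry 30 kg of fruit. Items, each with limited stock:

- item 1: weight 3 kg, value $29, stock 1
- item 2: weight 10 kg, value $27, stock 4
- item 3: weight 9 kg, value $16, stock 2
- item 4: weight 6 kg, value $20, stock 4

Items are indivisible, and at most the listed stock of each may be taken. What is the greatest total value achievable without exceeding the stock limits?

$109

Top feasible selections:
- 1×item 1 + 4×item 4: weight 27, value 109
- 1×item 1 + 1×item 3 + 3×item 4: weight 30, value 105
- 1×item 1 + 2×item 2 + 1×item 4: weight 29, value 103
- 1×item 1 + 1×item 2 + 2×item 4: weight 25, value 96
Best: $109.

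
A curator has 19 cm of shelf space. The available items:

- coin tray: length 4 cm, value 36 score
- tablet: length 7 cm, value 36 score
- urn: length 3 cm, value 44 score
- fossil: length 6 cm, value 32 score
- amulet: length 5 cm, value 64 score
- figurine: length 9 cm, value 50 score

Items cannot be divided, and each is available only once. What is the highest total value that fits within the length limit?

Check high-value combinations within 19 cm:
- coin tray+tablet+urn+amulet: length 4+7+3+5=19, value 36+36+44+64=180
- coin tray+urn+fossil+amulet: length 4+3+6+5=18, value 36+44+32+64=176
- urn+amulet+figurine: length 3+5+9=17, value 44+64+50=158
- coin tray+amulet+figurine: length 4+5+9=18, value 36+64+50=150
- coin tray+urn+amulet: length 4+3+5=12, value 36+44+64=144
Best: 180 score.

180 score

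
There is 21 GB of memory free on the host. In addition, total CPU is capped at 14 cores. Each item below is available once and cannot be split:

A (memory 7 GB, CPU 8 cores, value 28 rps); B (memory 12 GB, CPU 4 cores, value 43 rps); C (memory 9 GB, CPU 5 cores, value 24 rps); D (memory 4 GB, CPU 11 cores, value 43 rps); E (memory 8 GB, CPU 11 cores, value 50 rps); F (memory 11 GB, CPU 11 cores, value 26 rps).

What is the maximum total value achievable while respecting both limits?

71 rps

Feasible sets respecting both limits:
- A+B: memory 19, CPU 12, value 71
- B+C: memory 21, CPU 9, value 67
- A+C: memory 16, CPU 13, value 52
Best: 71 rps.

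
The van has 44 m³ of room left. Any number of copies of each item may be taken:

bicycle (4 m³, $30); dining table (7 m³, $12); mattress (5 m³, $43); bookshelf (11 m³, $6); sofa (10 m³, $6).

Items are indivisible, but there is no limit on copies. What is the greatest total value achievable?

Best value-per-unit is mattress at 43/5; filling with it alone gives 8×43 = 344.
Optimal mix: 1×bicycle + 8×mattress → volume 44, value 374.

$374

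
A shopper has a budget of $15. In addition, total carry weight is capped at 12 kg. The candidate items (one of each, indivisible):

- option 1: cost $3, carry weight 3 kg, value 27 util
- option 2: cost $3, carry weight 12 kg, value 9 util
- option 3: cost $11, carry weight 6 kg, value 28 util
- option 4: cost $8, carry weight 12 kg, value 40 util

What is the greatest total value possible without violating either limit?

Feasible sets respecting both limits:
- option 1+option 3: cost 14, carry weight 9, value 55
- option 4: cost 8, carry weight 12, value 40
- option 3: cost 11, carry weight 6, value 28
- option 1: cost 3, carry weight 3, value 27
Best: 55 util.

55 util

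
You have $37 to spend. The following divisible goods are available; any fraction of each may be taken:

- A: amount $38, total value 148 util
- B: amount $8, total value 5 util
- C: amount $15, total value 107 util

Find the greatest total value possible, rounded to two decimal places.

Take in order of value per unit:
- C (107/15 per unit): all 15 → value 107, running total 107.00
- A (148/38 per unit): 22 of 38 → value 22×148/38 = 85.6842, running total 192.68
Total 192.68.

192.68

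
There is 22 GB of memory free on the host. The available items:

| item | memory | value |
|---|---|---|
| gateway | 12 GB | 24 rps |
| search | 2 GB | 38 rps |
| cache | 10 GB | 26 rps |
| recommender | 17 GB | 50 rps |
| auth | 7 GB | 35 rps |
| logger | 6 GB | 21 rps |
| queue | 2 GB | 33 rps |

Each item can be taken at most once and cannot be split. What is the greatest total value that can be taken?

Check high-value combinations within 22 GB:
- search+cache+auth+queue: memory 2+10+7+2=21, value 38+26+35+33=132
- search+auth+logger+queue: memory 2+7+6+2=17, value 38+35+21+33=127
- search+recommender+queue: memory 2+17+2=21, value 38+50+33=121
Best: 132 rps.

132 rps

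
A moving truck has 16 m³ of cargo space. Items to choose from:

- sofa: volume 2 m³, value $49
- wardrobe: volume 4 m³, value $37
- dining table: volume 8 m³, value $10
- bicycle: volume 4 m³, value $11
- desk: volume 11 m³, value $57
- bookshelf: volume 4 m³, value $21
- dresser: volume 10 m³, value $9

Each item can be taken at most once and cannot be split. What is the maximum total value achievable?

Check high-value combinations within 16 m³:
- sofa+wardrobe+bicycle+bookshelf: volume 2+4+4+4=14, value 49+37+11+21=118
- sofa+wardrobe+bookshelf: volume 2+4+4=10, value 49+37+21=107
- sofa+desk: volume 2+11=13, value 49+57=106
Best: $118.

$118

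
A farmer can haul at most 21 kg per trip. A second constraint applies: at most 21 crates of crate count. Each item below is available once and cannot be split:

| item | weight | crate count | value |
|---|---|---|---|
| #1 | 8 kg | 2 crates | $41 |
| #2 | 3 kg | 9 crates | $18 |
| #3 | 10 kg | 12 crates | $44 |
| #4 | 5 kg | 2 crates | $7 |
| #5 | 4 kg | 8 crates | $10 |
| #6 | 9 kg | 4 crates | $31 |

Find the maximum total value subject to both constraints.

$90

Feasible sets respecting both limits:
- #1+#2+#6: weight 20, crate count 15, value 90
- #1+#3: weight 18, crate count 14, value 85
- #1+#5+#6: weight 21, crate count 14, value 82
- #1+#2+#4+#5: weight 20, crate count 21, value 76
Best: $90.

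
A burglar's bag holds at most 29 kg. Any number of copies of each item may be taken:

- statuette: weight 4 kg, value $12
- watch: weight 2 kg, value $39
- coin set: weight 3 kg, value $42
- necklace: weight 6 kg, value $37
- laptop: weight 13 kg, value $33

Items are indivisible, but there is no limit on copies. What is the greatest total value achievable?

Best value-per-unit is watch at 39/2; filling with it alone gives 14×39 = 546.
Optimal mix: 13×watch + 1×coin set → weight 29, value 549.

$549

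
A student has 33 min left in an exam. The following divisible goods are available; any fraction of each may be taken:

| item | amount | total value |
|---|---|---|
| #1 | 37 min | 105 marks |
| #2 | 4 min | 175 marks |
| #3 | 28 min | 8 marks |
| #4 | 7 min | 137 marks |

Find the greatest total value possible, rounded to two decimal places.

374.43

Take in order of value per unit:
- #2 (175/4 per unit): all 4 → value 175, running total 175.00
- #4 (137/7 per unit): all 7 → value 137, running total 312.00
- #1 (105/37 per unit): 22 of 37 → value 22×105/37 = 62.4324, running total 374.43
Total 374.43.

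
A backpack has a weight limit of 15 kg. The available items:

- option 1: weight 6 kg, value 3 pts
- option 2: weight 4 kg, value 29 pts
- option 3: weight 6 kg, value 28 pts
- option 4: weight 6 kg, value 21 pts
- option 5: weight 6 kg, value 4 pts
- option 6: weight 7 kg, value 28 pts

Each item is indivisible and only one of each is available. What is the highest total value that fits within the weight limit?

57 pts

Check high-value combinations within 15 kg:
- option 2+option 3: weight 4+6=10, value 29+28=57
- option 2+option 6: weight 4+7=11, value 29+28=57
- option 3+option 6: weight 6+7=13, value 28+28=56
Best: 57 pts.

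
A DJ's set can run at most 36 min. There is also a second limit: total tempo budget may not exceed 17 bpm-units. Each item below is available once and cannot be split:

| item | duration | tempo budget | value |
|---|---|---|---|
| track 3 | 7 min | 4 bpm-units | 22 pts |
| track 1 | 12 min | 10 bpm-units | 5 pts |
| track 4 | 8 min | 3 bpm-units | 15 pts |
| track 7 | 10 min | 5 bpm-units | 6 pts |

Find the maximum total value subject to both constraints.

43 pts

Feasible sets respecting both limits:
- track 3+track 4+track 7: duration 25, tempo budget 12, value 43
- track 3+track 1+track 4: duration 27, tempo budget 17, value 42
- track 3+track 4: duration 15, tempo budget 7, value 37
Best: 43 pts.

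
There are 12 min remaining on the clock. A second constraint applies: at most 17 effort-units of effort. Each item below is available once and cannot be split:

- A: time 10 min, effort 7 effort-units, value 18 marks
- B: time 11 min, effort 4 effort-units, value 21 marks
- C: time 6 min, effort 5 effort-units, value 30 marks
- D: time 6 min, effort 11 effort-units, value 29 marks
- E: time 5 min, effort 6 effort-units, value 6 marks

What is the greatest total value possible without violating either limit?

Feasible sets respecting both limits:
- C+D: time 12, effort 16, value 59
- C+E: time 11, effort 11, value 36
- D+E: time 11, effort 17, value 35
Best: 59 marks.

59 marks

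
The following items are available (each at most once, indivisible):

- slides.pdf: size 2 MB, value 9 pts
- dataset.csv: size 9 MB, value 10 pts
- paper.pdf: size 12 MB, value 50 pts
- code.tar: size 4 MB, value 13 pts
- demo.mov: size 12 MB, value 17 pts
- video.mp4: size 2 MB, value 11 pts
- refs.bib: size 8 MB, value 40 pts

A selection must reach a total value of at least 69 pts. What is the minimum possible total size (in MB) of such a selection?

16

Subsets with value ≥ 69, sorted by total size:
- slides.pdf+code.tar+video.mp4+refs.bib: size 16, value 73
- slides.pdf+paper.pdf+video.mp4: size 16, value 70
- paper.pdf+code.tar+video.mp4: size 18, value 74
- slides.pdf+paper.pdf+code.tar: size 18, value 72
Minimum size: 16 MB.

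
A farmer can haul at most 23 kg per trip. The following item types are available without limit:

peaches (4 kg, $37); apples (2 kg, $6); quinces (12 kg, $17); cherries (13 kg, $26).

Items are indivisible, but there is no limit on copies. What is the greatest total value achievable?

$191

Best value-per-unit is peaches at 37/4; filling with it alone gives 5×37 = 185.
Optimal mix: 5×peaches + 1×apples → weight 22, value 191.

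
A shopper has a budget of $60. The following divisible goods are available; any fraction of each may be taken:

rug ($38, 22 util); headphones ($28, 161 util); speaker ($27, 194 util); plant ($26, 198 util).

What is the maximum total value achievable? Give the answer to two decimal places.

432.25

Take in order of value per unit:
- plant (198/26 per unit): all 26 → value 198, running total 198.00
- speaker (194/27 per unit): all 27 → value 194, running total 392.00
- headphones (161/28 per unit): 7 of 28 → value 7×161/28 = 40.2500, running total 432.25
Total 432.25.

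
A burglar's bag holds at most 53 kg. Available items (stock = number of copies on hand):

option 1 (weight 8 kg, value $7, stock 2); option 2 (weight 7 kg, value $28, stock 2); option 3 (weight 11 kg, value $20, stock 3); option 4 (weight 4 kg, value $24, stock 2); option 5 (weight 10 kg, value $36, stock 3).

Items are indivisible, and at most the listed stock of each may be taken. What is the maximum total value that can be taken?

Best selections within weight 53 and stock limits:
- 2×option 2 + 2×option 4 + 3×option 5: weight 52, value 212
- 2×option 2 + 1×option 3 + 2×option 4 + 2×option 5: weight 53, value 196
- 1×option 1 + 1×option 2 + 2×option 4 + 3×option 5: weight 53, value 191
Best: $212.

$212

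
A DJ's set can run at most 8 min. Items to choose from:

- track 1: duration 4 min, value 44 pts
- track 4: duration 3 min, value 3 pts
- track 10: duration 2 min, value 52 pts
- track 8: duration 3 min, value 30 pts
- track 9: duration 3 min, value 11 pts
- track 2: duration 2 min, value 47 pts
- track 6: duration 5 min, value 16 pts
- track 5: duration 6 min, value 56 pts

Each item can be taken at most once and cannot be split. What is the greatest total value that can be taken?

143 pts

Check high-value combinations within 8 min:
- track 1+track 10+track 2: duration 4+2+2=8, value 44+52+47=143
- track 10+track 8+track 2: duration 2+3+2=7, value 52+30+47=129
- track 10+track 9+track 2: duration 2+3+2=7, value 52+11+47=110
Best: 143 pts.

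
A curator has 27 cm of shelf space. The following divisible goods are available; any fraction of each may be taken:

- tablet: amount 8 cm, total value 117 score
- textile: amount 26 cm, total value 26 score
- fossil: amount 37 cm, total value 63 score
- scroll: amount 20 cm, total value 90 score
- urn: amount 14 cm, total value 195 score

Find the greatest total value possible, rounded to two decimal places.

Take in order of value per unit:
- tablet (117/8 per unit): all 8 → value 117, running total 117.00
- urn (195/14 per unit): all 14 → value 195, running total 312.00
- scroll (90/20 per unit): 5 of 20 → value 5×90/20 = 22.5000, running total 334.50
Total 334.50.

334.50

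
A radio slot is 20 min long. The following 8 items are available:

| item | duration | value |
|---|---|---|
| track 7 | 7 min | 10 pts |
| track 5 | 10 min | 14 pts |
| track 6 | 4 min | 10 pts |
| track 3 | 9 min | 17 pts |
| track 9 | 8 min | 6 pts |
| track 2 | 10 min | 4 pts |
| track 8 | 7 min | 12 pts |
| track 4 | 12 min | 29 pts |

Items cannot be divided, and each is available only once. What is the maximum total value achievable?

This is a 0/1 knapsack; check combinations near the capacity.
- track 8+track 4: duration 7+12=19, value 12+29=41
- track 6+track 4: duration 4+12=16, value 10+29=39
- track 7+track 4: duration 7+12=19, value 10+29=39
- track 6+track 3+track 8: duration 4+9+7=20, value 10+17+12=39
Best: 41 pts.

41 pts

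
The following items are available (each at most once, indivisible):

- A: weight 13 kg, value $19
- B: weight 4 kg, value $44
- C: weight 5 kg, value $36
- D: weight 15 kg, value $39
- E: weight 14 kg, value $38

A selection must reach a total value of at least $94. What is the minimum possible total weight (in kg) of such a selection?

22

Subsets with value ≥ 94, sorted by total weight:
- A+B+C: weight 22, value 99
- B+C+E: weight 23, value 118
- B+C+D: weight 24, value 119
- A+B+E: weight 31, value 101
Minimum weight: 22 kg.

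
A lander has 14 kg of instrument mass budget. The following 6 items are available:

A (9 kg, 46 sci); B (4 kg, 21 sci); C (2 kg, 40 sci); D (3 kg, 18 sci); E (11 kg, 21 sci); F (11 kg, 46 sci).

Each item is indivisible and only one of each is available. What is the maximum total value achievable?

This is a 0/1 knapsack; check combinations near the capacity.
- A+C+D: mass 9+2+3=14, value 46+40+18=104
- A+C: mass 9+2=11, value 46+40=86
- C+F: mass 2+11=13, value 40+46=86
- B+C+D: mass 4+2+3=9, value 21+40+18=79
Best: 104 sci.

104 sci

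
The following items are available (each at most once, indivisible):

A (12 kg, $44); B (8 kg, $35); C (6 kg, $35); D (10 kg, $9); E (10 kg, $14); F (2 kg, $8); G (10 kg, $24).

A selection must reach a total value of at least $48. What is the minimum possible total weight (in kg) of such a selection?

Subsets with value ≥ 48, sorted by total weight:
- B+C: weight 14, value 70
- A+F: weight 14, value 52
Minimum weight: 14 kg.

14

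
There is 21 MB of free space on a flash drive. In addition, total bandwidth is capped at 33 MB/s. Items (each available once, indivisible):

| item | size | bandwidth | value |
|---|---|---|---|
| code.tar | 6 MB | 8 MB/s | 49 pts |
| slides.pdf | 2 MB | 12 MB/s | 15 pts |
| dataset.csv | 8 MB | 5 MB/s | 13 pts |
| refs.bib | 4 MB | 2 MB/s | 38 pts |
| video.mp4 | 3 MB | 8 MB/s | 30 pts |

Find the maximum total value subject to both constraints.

132 pts

Feasible sets respecting both limits:
- code.tar+slides.pdf+refs.bib+video.mp4: size 15, bandwidth 30, value 132
- code.tar+dataset.csv+refs.bib+video.mp4: size 21, bandwidth 23, value 130
- code.tar+refs.bib+video.mp4: size 13, bandwidth 18, value 117
Best: 132 pts.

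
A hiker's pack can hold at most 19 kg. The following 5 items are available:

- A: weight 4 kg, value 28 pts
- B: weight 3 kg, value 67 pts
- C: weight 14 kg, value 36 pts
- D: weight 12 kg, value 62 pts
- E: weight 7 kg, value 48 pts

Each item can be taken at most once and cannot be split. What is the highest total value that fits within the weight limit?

157 pts

This is a 0/1 knapsack; check combinations near the capacity.
- A+B+D: weight 4+3+12=19, value 28+67+62=157
- A+B+E: weight 4+3+7=14, value 28+67+48=143
- B+D: weight 3+12=15, value 67+62=129
- B+E: weight 3+7=10, value 67+48=115
Best: 157 pts.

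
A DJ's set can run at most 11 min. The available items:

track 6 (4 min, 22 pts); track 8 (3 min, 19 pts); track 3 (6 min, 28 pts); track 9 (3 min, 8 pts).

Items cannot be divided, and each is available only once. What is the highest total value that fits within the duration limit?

Check high-value combinations within 11 min:
- track 6+track 3: duration 4+6=10, value 22+28=50
- track 6+track 8+track 9: duration 4+3+3=10, value 22+19+8=49
- track 8+track 3: duration 3+6=9, value 19+28=47
- track 6+track 8: duration 4+3=7, value 22+19=41
- track 3+track 9: duration 6+3=9, value 28+8=36
Best: 50 pts.

50 pts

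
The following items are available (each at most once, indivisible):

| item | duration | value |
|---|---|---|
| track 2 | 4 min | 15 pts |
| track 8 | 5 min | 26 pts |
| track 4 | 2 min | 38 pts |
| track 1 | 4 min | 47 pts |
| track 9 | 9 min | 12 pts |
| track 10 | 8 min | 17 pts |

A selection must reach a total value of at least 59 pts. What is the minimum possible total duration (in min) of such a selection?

Subsets with value ≥ 59, sorted by total duration:
- track 4+track 1: duration 6, value 85
- track 8+track 4: duration 7, value 64
- track 2+track 1: duration 8, value 62
Minimum duration: 6 min.

6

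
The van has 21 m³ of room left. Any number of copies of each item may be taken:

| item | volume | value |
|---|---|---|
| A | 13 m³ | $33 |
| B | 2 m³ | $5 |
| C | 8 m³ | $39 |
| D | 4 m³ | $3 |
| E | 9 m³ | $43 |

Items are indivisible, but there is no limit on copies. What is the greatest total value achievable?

Best value-per-unit is C at 39/8; filling with it alone gives 2×39 = 78.
Optimal mix: 2×B + 1×C + 1×E → volume 21, value 92.

$92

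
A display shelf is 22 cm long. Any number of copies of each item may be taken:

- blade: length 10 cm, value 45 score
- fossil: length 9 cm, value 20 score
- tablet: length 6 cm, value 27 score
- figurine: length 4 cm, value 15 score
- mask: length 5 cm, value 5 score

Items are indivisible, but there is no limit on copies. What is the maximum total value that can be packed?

99 score

Best value-per-unit is blade at 45/10; filling with it alone gives 2×45 = 90.
Optimal mix: 1×blade + 2×tablet → length 22, value 99.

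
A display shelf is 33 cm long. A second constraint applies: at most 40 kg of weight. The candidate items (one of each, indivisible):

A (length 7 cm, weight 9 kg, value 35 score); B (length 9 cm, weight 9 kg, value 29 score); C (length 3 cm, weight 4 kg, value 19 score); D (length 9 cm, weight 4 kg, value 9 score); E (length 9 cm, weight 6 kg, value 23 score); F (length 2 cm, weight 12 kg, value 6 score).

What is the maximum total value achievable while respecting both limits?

Feasible sets respecting both limits:
- A+B+C+E+F: length 30, weight 40, value 112
- A+B+C+E: length 28, weight 28, value 106
- A+B+C+D+F: length 30, weight 38, value 98
- A+B+E+F: length 27, weight 36, value 93
Best: 112 score.

112 score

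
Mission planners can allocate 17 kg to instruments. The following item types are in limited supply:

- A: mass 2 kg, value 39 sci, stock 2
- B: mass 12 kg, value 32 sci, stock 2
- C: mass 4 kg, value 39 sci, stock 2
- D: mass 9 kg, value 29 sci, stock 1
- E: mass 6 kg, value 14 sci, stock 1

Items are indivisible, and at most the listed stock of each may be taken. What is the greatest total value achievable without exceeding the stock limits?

156 sci

Top feasible selections:
- 2×A + 2×C: mass 12, value 156
- 2×A + 1×C + 1×D: mass 17, value 146
- 2×A + 1×C + 1×E: mass 14, value 131
- 1×A + 2×C + 1×E: mass 16, value 131
Best: 156 sci.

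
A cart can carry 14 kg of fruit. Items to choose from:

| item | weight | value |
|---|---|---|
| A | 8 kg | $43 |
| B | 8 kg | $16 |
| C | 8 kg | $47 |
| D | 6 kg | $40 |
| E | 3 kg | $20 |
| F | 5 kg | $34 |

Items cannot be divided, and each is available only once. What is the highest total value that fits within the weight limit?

$94

This is a 0/1 knapsack; check combinations near the capacity.
- D+E+F: weight 6+3+5=14, value 40+20+34=94
- C+D: weight 8+6=14, value 47+40=87
- A+D: weight 8+6=14, value 43+40=83
Best: $94.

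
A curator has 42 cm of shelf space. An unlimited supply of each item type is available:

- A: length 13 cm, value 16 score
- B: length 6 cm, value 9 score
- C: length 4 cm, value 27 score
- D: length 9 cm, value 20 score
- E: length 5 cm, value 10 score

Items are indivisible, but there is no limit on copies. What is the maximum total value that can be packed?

270 score

Best value-per-unit is C at 27/4, and filling with it alone uses length 10×4=40. No mix of the others beats 10×27 = 270.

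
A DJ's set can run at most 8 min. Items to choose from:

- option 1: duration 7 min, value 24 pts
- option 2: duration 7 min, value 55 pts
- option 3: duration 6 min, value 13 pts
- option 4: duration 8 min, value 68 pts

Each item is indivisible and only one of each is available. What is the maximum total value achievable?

68 pts

Check high-value combinations within 8 min:
- option 4: duration 8, value 68
- option 2: duration 7, value 55
- option 1: duration 7, value 24
- option 3: duration 6, value 13
Best: 68 pts.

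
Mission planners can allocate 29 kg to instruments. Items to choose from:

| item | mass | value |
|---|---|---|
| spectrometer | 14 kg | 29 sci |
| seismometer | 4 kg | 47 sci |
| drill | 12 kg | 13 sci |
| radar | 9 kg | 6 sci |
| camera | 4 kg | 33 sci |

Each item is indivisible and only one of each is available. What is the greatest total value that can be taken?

Check high-value combinations within 29 kg:
- spectrometer+seismometer+camera: mass 14+4+4=22, value 29+47+33=109
- seismometer+drill+radar+camera: mass 4+12+9+4=29, value 47+13+6+33=99
- seismometer+drill+camera: mass 4+12+4=20, value 47+13+33=93
- seismometer+radar+camera: mass 4+9+4=17, value 47+6+33=86
- spectrometer+seismometer+radar: mass 14+4+9=27, value 29+47+6=82
Best: 109 sci.

109 sci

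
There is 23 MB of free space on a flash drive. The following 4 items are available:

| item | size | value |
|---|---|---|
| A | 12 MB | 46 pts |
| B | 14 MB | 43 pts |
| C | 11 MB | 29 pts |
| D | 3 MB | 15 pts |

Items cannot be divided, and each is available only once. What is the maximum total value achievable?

Check high-value combinations within 23 MB:
- A+C: size 12+11=23, value 46+29=75
- A+D: size 12+3=15, value 46+15=61
- B+D: size 14+3=17, value 43+15=58
- A: size 12, value 46
Best: 75 pts.

75 pts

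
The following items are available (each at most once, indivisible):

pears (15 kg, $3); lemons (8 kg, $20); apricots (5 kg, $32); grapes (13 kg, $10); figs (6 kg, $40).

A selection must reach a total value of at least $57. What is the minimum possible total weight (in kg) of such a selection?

11

Subsets with value ≥ 57, sorted by total weight:
- apricots+figs: weight 11, value 72
- lemons+figs: weight 14, value 60
- lemons+apricots+figs: weight 19, value 92
- apricots+grapes+figs: weight 24, value 82
Minimum weight: 11 kg.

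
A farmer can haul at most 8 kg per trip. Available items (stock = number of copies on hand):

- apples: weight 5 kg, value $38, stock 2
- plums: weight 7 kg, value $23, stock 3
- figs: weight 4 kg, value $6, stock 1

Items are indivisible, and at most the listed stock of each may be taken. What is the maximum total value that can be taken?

$38

Top feasible selections:
- 1×apples: weight 5, value 38
- 1×plums: weight 7, value 23
Best: $38.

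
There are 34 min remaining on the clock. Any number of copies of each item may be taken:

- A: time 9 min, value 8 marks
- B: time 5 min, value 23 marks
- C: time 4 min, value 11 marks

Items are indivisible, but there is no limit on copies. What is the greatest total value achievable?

149 marks

Best value-per-unit is B at 23/5; filling with it alone gives 6×23 = 138.
Optimal mix: 6×B + 1×C → time 34, value 149.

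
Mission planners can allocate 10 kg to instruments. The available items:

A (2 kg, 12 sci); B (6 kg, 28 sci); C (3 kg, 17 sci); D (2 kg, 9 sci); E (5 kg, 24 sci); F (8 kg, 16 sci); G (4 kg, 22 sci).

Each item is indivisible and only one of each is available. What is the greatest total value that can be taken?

53 sci

Check high-value combinations within 10 kg:
- A+C+E: mass 2+3+5=10, value 12+17+24=53
- A+C+G: mass 2+3+4=9, value 12+17+22=51
- C+D+E: mass 3+2+5=10, value 17+9+24=50
- B+G: mass 6+4=10, value 28+22=50
- A+B+D: mass 2+6+2=10, value 12+28+9=49
Best: 53 sci.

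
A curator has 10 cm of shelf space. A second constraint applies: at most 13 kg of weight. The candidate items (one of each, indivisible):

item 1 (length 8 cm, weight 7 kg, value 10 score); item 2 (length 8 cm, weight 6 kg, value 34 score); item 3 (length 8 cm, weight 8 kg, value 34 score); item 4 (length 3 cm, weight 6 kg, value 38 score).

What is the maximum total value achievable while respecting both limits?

38 score

Feasible sets respecting both limits:
- item 4: length 3, weight 6, value 38
- item 2: length 8, weight 6, value 34
- item 3: length 8, weight 8, value 34
Best: 38 score.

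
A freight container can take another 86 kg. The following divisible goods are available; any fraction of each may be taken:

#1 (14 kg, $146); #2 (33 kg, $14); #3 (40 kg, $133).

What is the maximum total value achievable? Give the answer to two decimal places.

Take in order of value per unit:
- #1 (146/14 per unit): all 14 → value 146, running total 146.00
- #3 (133/40 per unit): all 40 → value 133, running total 279.00
- #2 (14/33 per unit): 32 of 33 → value 32×14/33 = 13.5758, running total 292.58
Total 292.58.

292.58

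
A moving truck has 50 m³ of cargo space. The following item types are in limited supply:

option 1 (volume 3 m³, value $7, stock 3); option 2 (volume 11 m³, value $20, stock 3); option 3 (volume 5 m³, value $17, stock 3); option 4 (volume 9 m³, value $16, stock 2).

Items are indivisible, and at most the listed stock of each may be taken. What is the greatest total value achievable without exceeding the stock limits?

Top feasible selections:
- 2×option 1 + 1×option 2 + 3×option 3 + 2×option 4: volume 50, value 117
- 1×option 1 + 2×option 2 + 3×option 3 + 1×option 4: volume 49, value 114
- 3×option 1 + 2×option 2 + 3×option 3: volume 46, value 112
- 3×option 2 + 3×option 3: volume 48, value 111
Best: $117.

$117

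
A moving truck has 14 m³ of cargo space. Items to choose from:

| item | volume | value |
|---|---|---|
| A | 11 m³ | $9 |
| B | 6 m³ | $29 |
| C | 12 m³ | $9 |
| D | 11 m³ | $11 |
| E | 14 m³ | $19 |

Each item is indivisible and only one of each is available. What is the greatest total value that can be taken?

Check high-value combinations within 14 m³:
- B: volume 6, value 29
- E: volume 14, value 19
- D: volume 11, value 11
Best: $29.

$29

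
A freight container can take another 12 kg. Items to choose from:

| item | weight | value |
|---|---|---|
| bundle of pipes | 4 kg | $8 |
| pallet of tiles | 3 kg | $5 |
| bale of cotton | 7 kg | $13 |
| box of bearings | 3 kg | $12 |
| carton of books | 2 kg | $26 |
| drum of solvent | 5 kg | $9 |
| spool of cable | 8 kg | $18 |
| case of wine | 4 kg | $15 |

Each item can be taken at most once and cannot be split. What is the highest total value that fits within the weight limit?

Check high-value combinations within 12 kg:
- pallet of tiles+box of bearings+carton of books+case of wine: weight 3+3+2+4=12, value 5+12+26+15=58
- box of bearings+carton of books+case of wine: weight 3+2+4=9, value 12+26+15=53
- bundle of pipes+pallet of tiles+box of bearings+carton of books: weight 4+3+3+2=12, value 8+5+12+26=51
- bale of cotton+box of bearings+carton of books: weight 7+3+2=12, value 13+12+26=51
Best: $58.

$58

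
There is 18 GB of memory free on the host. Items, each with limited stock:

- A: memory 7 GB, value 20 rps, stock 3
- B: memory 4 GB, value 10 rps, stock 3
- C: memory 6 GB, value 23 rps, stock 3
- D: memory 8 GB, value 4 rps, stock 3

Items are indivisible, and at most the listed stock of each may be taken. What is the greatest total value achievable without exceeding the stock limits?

Top feasible selections:
- 3×C: memory 18, value 69
- 1×B + 2×C: memory 16, value 56
- 1×A + 1×B + 1×C: memory 17, value 53
Best: 69 rps.

69 rps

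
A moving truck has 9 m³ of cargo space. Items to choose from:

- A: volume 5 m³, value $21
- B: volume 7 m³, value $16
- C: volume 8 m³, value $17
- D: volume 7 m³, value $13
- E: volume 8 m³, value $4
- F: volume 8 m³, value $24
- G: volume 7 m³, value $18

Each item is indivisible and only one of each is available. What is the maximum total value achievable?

$24

Check high-value combinations within 9 m³:
- F: volume 8, value 24
- A: volume 5, value 21
- G: volume 7, value 18
- C: volume 8, value 17
Best: $24.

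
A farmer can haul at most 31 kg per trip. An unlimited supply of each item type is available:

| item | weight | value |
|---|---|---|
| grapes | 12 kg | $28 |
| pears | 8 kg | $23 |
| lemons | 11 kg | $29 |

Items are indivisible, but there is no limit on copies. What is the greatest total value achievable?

Best value-per-unit is pears at 23/8; filling with it alone gives 3×23 = 69.
Optimal mix: 1×pears + 2×lemons → weight 30, value 81.

$81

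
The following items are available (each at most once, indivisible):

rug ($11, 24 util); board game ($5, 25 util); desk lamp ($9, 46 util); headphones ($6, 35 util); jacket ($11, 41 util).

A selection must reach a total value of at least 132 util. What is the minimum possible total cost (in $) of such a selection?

Subsets with value ≥ 132, sorted by total cost:
- board game+desk lamp+headphones+jacket: cost 31, value 147
- rug+board game+desk lamp+jacket: cost 36, value 136
Minimum cost: 31 $.

31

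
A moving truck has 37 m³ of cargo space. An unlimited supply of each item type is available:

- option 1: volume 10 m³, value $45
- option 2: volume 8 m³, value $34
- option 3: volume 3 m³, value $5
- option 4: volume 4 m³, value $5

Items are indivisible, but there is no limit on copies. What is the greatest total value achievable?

$158

Best value-per-unit is option 1 at 45/10; filling with it alone gives 3×45 = 135.
Optimal mix: 2×option 1 + 2×option 2 → volume 36, value 158.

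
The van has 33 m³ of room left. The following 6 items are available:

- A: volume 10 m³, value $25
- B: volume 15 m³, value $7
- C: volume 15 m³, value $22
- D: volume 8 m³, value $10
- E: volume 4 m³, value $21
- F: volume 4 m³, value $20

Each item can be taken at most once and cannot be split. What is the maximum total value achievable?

Check high-value combinations within 33 m³:
- A+C+E+F: volume 10+15+4+4=33, value 25+22+21+20=88
- A+D+E+F: volume 10+8+4+4=26, value 25+10+21+20=76
- C+D+E+F: volume 15+8+4+4=31, value 22+10+21+20=73
- A+B+E+F: volume 10+15+4+4=33, value 25+7+21+20=73
- A+C+E: volume 10+15+4=29, value 25+22+21=68
Best: $88.

$88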